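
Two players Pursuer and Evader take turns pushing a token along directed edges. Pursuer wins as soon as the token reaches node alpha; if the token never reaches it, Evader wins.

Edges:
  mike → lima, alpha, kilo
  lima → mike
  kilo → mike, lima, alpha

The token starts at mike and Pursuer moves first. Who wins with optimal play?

Pursuer

Track states (vertex, player-to-move).
A0 = {(alpha,Pursuer), (alpha,Evader)}
A1: add {(mike,Pursuer), (kilo,Pursuer)}.
(mike,Pursuer) ∈ A1 ⇒ Pursuer forces the target.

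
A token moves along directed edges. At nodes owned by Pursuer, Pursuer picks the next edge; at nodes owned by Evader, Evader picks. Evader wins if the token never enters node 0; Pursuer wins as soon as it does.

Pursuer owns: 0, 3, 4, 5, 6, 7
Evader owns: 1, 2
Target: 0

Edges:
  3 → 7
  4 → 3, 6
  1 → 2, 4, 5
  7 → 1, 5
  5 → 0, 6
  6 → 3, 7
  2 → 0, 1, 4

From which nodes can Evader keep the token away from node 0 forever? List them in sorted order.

A0 = {0}
A1: add {5} — 5 (Pursuer) has 5→0.
A2: add {7} — 7 (Pursuer) has 7→5.
A3: add {3, 6} — 3 (Pursuer) has 3→7; 6 (Pursuer) has 6→7.
A4: add {4} — 4 (Pursuer) has 4→3.
A5 = A4; e.g. 1 (Evader) can still go to 2. Fixed point.
Pursuer's attractor = {0, 3, 4, 5, 6, 7}; Evader avoids the target exactly from the complement.

1, 2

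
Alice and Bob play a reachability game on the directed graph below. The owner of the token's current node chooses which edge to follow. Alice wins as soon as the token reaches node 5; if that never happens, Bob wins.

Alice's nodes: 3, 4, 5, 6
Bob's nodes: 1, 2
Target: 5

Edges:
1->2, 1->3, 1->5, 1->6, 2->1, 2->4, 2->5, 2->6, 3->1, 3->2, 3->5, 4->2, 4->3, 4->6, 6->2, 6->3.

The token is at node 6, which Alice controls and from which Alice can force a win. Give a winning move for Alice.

A0 = {5}
A1: add {3} — 3 (Alice) has 3→5.
A2: add {4, 6} — 4 (Alice) has 4→3; 6 (Alice) has 6→3.
A3 = A2; e.g. 1 (Bob) can still go to 2. Fixed point.
From 6, successor 3 is in the attractor (rank 1); the other successor 2 is not.

3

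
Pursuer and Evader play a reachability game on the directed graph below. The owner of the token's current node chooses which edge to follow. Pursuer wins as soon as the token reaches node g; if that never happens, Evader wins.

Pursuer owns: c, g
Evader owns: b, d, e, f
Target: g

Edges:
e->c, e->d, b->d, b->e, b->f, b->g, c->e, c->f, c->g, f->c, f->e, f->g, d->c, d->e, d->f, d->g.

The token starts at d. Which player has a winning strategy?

A0 = {g}
A1: add {c} — c (Pursuer) has c→g.
A2 = A1; e.g. b (Evader) can still go to d. Fixed point.
d never enters the attractor, so Evader can avoid the target forever.

Evader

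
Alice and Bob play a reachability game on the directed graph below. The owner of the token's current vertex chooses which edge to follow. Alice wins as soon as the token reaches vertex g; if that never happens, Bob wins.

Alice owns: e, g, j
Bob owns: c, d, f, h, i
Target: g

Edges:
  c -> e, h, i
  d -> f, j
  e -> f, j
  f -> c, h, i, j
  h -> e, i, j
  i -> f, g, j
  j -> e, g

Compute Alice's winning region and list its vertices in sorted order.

e, g, j

A0 = {g}
A1: add {j} — j (Alice) has j→g.
A2: add {e} — e (Alice) has e→j.
A3 = A2; e.g. c (Bob) can still go to h. Fixed point.
Alice's winning region = {e, g, j}.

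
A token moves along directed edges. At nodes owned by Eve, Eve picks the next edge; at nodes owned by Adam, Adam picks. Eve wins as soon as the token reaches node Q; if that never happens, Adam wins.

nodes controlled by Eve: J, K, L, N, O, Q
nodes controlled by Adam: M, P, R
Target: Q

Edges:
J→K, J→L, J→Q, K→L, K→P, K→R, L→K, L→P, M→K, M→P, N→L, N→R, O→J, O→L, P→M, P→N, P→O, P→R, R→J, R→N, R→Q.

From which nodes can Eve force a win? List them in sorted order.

A0 = {Q}
A1: add {J} — J (Eve) has J→Q.
A2: add {O} — O (Eve) has O→J.
A3 = A2; e.g. K (Eve) has no edge into A2. Fixed point.
Eve's winning region = {J, O, Q}.

J, O, Q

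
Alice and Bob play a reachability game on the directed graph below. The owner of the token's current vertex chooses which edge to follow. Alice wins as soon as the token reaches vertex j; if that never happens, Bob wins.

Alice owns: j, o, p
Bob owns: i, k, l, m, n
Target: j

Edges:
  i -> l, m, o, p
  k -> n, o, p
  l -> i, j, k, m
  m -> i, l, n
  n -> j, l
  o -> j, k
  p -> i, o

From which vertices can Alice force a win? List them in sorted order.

j, o, p

A0 = {j}
A1: add {o} — o (Alice) has o→j.
A2: add {p} — p (Alice) has p→o.
A3 = A2; e.g. i (Bob) can still go to l. Fixed point.
Alice's winning region = {j, o, p}.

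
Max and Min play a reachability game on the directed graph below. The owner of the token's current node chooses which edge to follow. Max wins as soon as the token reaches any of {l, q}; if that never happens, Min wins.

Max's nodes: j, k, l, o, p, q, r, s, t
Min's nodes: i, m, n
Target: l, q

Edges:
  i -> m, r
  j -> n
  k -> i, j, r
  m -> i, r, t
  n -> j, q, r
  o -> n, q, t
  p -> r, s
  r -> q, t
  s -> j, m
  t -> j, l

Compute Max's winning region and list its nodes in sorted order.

k, l, o, p, q, r, t

A0 = {l, q}
A1: add {o, r, t} — o (Max) has o→q; r (Max) has r→q; t (Max) has t→l.
A2: add {k, p} — k (Max) has k→r; p (Max) has p→r.
A3 = A2; e.g. i (Min) can still go to m. Fixed point.
Max's winning region = {k, l, o, p, q, r, t}.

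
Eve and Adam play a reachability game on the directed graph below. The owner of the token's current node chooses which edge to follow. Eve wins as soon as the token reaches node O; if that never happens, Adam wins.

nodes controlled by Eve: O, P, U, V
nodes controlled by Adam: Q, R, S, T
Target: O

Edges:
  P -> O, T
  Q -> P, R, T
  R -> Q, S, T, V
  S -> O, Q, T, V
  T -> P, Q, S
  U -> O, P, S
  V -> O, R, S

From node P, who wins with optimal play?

A0 = {O}
A1: add {P, U, V} — P (Eve) has P→O; U (Eve) has U→O; V (Eve) has V→O.
A2 = A1; e.g. Q (Adam) can still go to R. Fixed point.
P ∈ A1, so Eve can force the target.

Eve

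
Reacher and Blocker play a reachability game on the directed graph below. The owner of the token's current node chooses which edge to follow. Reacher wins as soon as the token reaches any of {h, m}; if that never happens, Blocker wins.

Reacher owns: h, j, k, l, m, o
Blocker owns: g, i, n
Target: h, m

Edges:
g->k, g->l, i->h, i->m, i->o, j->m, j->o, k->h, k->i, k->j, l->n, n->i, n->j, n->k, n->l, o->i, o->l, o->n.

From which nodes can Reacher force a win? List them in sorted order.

h, j, k, m

A0 = {h, m}
A1: add {j, k} — j (Reacher) has j→m; k (Reacher) has k→h.
A2 = A1; e.g. g (Blocker) can still go to l. Fixed point.
Reacher's winning region = {h, j, k, m}.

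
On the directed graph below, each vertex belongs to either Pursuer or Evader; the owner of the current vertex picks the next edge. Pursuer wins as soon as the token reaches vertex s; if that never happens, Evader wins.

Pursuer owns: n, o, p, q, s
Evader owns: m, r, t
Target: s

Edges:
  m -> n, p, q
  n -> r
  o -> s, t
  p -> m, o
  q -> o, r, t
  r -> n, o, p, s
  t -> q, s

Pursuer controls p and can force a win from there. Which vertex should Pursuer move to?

o

A0 = {s}
A1: add {o} — o (Pursuer) has o→s.
A2: add {p, q} — p (Pursuer) has p→o; q (Pursuer) has q→o.
A3: add {t} — t (Evader): all of {q, s} already in.
A4 = A3; e.g. m (Evader) can still go to n. Fixed point.
From p, successor o is in the attractor (rank 1); the other successor m is not.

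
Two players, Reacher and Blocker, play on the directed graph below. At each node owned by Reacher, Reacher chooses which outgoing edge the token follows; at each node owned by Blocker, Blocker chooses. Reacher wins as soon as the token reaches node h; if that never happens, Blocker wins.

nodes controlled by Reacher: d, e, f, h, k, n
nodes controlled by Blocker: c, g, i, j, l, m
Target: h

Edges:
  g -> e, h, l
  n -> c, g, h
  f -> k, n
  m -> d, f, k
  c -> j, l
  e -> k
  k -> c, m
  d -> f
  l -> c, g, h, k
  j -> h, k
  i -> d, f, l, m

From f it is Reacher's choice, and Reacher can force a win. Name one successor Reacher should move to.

n

A0 = {h}
A1: add {n} — n (Reacher) has n→h.
A2: add {f} — f (Reacher) has f→n.
A3: add {d} — d (Reacher) has d→f.
A4 = A3; e.g. c (Blocker) can still go to j. Fixed point.
From f, successor n is in the attractor (rank 1); the other successor k is not.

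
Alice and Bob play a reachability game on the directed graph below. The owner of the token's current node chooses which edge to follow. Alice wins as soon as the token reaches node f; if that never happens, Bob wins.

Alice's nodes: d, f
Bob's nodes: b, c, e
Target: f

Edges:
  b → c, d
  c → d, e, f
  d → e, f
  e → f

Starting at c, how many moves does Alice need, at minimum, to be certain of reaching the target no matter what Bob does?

2

A0 = {f}
A1: add {d, e} — d (Alice) has d→f; e (Bob): all of {f} already in.
A2: add {c} — c (Bob): all of {d, e, f} already in.
c enters the attractor at level 2, so Alice can force the target in 2 moves from there.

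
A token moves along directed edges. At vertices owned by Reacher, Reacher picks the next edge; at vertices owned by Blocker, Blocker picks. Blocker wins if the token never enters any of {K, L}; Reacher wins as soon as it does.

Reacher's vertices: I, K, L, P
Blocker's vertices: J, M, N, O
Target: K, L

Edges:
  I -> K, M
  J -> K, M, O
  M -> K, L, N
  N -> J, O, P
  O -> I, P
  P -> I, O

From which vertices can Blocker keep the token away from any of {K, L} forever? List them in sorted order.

J, M, N

A0 = {K, L}
A1: add {I} — I (Reacher) has I→K.
A2: add {P} — P (Reacher) has P→I.
A3: add {O} — O (Blocker): all of {I, P} already in.
A4 = A3; e.g. J (Blocker) can still go to M. Fixed point.
Reacher's attractor = {I, K, L, O, P}; Blocker avoids the target exactly from the complement.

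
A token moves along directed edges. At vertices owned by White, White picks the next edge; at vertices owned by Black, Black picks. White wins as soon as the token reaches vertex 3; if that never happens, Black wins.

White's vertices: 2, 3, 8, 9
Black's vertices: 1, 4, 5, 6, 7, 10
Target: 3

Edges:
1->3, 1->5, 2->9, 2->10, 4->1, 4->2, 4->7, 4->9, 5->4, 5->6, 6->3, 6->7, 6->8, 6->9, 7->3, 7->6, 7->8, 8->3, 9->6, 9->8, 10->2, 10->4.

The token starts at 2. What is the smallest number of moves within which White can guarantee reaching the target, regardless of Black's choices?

3

A0 = {3}
A1: add {8} — 8 (White) has 8→3.
A2: add {9} — 9 (White) has 9→8.
A3: add {2} — 2 (White) has 2→9.
A4 = A3; e.g. 1 (Black) can still go to 5. Fixed point.
2 enters the attractor at level 3, so White can force the target in 3 moves from there.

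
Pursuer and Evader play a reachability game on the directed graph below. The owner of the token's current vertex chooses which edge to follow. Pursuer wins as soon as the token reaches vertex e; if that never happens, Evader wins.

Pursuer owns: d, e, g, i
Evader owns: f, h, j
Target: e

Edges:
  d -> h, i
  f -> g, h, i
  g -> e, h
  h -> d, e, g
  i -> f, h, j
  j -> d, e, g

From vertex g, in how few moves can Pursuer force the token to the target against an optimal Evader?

1

A0 = {e}
A1: add {g} — g (Pursuer) has g→e.
A2 = A1; e.g. d (Pursuer) has no edge into A1. Fixed point.
g enters the attractor at level 1, so Pursuer can force the target in 1 move from there.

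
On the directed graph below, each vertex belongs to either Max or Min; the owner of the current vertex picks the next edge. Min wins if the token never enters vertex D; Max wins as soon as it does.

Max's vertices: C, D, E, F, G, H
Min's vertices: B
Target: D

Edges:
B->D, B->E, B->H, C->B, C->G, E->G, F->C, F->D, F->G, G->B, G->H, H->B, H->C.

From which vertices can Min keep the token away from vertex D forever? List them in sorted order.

A0 = {D}
A1: add {F} — F (Max) has F→D.
A2 = A1; e.g. B (Min) can still go to E. Fixed point.
Max's attractor = {D, F}; Min avoids the target exactly from the complement.

B, C, E, G, H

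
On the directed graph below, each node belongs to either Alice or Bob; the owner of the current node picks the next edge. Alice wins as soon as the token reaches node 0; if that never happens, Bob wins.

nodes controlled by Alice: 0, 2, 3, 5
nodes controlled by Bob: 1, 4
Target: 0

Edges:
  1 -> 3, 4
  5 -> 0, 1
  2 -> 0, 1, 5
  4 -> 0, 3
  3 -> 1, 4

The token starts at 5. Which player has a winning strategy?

A0 = {0}
A1: add {2, 5} — 2 (Alice) has 2→0; 5 (Alice) has 5→0.
A2 = A1; e.g. 1 (Bob) can still go to 3. Fixed point.
5 ∈ A1, so Alice can force the target.

Alice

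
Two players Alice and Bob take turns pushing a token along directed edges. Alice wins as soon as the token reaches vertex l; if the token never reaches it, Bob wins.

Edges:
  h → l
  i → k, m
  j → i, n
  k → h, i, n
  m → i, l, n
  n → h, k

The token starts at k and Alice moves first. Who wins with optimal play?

Alice

Track states (vertex, player-to-move).
A0 = {(l,Alice), (l,Bob)}
A1: add {(h,Alice), (h,Bob), (m,Alice)}.
A2: add {(k,Alice), (n,Alice)}.
(k,Alice) ∈ A2 ⇒ Alice forces the target.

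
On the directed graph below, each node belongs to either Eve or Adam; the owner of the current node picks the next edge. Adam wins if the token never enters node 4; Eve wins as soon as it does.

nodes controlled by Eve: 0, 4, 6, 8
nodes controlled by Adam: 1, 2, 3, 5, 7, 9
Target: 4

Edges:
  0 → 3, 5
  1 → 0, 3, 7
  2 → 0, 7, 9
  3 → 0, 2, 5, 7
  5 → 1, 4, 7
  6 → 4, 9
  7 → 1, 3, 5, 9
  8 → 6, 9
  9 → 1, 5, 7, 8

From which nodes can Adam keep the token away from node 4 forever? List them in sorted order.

0, 1, 2, 3, 5, 7, 9

A0 = {4}
A1: add {6} — 6 (Eve) has 6→4.
A2: add {8} — 8 (Eve) has 8→6.
A3 = A2; e.g. 0 (Eve) has no edge into A2. Fixed point.
Eve's attractor = {4, 6, 8}; Adam avoids the target exactly from the complement.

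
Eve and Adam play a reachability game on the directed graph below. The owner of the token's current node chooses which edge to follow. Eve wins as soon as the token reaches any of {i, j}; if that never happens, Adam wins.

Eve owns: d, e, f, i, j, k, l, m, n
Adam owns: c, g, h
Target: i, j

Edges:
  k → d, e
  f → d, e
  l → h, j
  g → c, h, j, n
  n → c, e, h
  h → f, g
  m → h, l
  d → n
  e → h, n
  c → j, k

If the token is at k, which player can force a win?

A0 = {i, j}
A1: add {l} — l (Eve) has l→j.
A2: add {m} — m (Eve) has m→l.
A3 = A2; e.g. c (Adam) can still go to k. Fixed point.
k never enters the attractor, so Adam can avoid the target forever.

Adam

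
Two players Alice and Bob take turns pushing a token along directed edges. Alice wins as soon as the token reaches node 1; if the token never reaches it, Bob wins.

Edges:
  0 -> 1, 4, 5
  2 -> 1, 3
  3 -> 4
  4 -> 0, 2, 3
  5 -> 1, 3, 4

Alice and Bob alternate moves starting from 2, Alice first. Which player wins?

Alice

Track states (vertex, player-to-move).
A0 = {(1,Alice), (1,Bob)}
A1: add {(0,Alice), (2,Alice), (5,Alice)}.
(2,Alice) ∈ A1 ⇒ Alice forces the target.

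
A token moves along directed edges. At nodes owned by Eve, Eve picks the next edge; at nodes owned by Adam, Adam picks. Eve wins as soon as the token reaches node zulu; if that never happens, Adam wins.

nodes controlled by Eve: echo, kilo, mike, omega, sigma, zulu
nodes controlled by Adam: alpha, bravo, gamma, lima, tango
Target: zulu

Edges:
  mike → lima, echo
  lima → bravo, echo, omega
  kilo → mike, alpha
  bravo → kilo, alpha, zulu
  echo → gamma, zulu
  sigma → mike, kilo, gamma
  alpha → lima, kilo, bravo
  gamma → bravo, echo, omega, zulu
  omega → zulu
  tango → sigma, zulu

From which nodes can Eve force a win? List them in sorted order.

echo, kilo, mike, omega, sigma, tango, zulu

A0 = {zulu}
A1: add {echo, omega} — echo (Eve) has echo→zulu; omega (Eve) has omega→zulu.
A2: add {mike} — mike (Eve) has mike→echo.
A3: add {kilo, sigma} — kilo (Eve) has kilo→mike; sigma (Eve) has sigma→mike.
A4: add {tango} — tango (Adam): all of {sigma, zulu} already in.
A5 = A4; e.g. lima (Adam) can still go to bravo. Fixed point.
Eve's winning region = {echo, kilo, mike, omega, sigma, tango, zulu}.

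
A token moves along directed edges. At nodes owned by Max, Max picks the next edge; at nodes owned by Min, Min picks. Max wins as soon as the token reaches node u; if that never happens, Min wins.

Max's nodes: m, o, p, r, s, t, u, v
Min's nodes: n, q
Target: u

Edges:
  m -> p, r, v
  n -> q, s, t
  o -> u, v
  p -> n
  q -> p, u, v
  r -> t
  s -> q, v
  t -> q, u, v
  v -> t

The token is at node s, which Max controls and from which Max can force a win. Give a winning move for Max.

A0 = {u}
A1: add {o, t} — o (Max) has o→u; t (Max) has t→u.
A2: add {r, v} — r (Max) has r→t; v (Max) has v→t.
A3: add {m, s} — m (Max) has m→r; s (Max) has s→v.
A4 = A3; e.g. n (Min) can still go to q. Fixed point.
From s, successor v is in the attractor (rank 2); the other successor q is not.

v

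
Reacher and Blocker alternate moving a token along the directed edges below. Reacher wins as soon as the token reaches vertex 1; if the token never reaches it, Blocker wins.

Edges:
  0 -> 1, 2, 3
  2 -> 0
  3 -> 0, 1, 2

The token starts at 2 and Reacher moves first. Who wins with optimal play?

Track states (vertex, player-to-move).
A0 = {(1,Reacher), (1,Blocker)}
A1: add {(0,Reacher), (3,Reacher)}.
A2: add {(2,Blocker)}.
A3 = A2; e.g. (0,Blocker) stays out. (2,Reacher) never enters ⇒ Blocker avoids the target.

Blocker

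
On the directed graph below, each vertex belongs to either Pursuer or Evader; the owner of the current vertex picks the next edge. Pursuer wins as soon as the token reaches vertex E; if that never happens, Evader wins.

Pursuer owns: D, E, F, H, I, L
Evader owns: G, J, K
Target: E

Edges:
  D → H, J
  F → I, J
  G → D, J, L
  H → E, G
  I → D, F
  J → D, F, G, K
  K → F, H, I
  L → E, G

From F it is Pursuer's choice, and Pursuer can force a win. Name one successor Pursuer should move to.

A0 = {E}
A1: add {H, L} — H (Pursuer) has H→E; L (Pursuer) has L→E.
A2: add {D} — D (Pursuer) has D→H.
A3: add {I} — I (Pursuer) has I→D.
A4: add {F} — F (Pursuer) has F→I.
A5: add {K} — K (Evader): all of {F, H, I} already in.
A6 = A5; e.g. G (Evader) can still go to J. Fixed point.
From F, successor I is in the attractor (rank 3); the other successor J is not.

I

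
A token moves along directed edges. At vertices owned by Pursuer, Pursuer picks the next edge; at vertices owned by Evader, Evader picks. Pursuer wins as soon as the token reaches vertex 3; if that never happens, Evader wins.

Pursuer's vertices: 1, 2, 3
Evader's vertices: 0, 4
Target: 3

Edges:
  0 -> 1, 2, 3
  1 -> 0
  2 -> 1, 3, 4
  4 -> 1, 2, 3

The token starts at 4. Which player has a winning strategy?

A0 = {3}
A1: add {2} — 2 (Pursuer) has 2→3.
A2 = A1; e.g. 0 (Evader) can still go to 1. Fixed point.
4 never enters the attractor, so Evader can avoid the target forever.

Evader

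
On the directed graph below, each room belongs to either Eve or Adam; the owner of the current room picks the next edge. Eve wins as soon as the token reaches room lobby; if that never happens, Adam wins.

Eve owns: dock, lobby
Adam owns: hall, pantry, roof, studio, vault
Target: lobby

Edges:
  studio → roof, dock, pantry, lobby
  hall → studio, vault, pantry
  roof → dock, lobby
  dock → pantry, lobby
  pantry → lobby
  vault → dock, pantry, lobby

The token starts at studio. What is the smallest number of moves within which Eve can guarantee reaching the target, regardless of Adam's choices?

A0 = {lobby}
A1: add {dock, pantry} — dock (Eve) has dock→lobby; pantry (Adam): all of {lobby} already in.
A2: add {roof, vault} — roof (Adam): all of {dock, lobby} already in; vault (Adam): all of {dock, pantry, lobby} already in.
A3: add {studio} — studio (Adam): all of {roof, dock, pantry, lobby} already in.
studio enters the attractor at level 3, so Eve can force the target in 3 moves from there.

3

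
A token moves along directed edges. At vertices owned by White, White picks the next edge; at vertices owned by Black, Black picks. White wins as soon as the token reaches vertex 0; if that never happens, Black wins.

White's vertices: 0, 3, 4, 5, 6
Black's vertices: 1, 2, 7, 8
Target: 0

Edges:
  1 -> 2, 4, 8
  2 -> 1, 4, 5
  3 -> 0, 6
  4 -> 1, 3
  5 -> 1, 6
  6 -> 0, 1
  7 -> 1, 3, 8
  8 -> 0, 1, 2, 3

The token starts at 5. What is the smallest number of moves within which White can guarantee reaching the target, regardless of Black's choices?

2

A0 = {0}
A1: add {3, 6} — 3 (White) has 3→0; 6 (White) has 6→0.
A2: add {4, 5} — 4 (White) has 4→3; 5 (White) has 5→6.
A3 = A2; e.g. 1 (Black) can still go to 2. Fixed point.
5 enters the attractor at level 2, so White can force the target in 2 moves from there.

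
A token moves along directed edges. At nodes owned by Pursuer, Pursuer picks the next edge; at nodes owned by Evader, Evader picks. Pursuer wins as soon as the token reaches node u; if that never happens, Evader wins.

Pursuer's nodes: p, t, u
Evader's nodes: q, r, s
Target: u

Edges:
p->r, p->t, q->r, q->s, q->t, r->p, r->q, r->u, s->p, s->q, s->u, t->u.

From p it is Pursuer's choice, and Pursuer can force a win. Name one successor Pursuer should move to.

t

A0 = {u}
A1: add {t} — t (Pursuer) has t→u.
A2: add {p} — p (Pursuer) has p→t.
A3 = A2; e.g. q (Evader) can still go to r. Fixed point.
From p, successor t is in the attractor (rank 1); the other successor r is not.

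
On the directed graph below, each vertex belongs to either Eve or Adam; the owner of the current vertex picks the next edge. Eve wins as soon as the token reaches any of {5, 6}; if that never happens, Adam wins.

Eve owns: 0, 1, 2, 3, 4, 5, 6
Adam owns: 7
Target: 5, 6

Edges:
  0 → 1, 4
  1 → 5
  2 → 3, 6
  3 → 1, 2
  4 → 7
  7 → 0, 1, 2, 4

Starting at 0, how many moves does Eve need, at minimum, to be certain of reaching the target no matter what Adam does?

2

A0 = {5, 6}
A1: add {1, 2} — 1 (Eve) has 1→5; 2 (Eve) has 2→6.
A2: add {0, 3} — 0 (Eve) has 0→1; 3 (Eve) has 3→1.
A3 = A2; e.g. 4 (Eve) has no edge into A2. Fixed point.
0 enters the attractor at level 2, so Eve can force the target in 2 moves from there.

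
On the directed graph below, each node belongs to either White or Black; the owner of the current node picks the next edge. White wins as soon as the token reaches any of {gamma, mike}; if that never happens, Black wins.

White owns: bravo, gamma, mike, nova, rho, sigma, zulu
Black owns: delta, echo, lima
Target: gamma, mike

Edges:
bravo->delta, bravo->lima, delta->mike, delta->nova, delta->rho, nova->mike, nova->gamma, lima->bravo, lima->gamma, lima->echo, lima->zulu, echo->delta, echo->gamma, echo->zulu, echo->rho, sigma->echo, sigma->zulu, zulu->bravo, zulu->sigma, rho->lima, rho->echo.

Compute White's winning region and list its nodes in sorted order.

gamma, mike, nova

A0 = {gamma, mike}
A1: add {nova} — nova (White) has nova→mike.
A2 = A1; e.g. bravo (White) has no edge into A1. Fixed point.
White's winning region = {gamma, mike, nova}.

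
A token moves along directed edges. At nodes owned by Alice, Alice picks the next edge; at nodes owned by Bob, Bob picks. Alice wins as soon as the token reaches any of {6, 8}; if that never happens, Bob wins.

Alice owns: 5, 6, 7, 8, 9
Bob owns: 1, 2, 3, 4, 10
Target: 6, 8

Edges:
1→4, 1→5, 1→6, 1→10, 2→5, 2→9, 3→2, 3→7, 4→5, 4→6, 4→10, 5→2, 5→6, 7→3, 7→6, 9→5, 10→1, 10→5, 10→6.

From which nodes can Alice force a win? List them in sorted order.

A0 = {6, 8}
A1: add {5, 7} — 5 (Alice) has 5→6; 7 (Alice) has 7→6.
A2: add {9} — 9 (Alice) has 9→5.
A3: add {2} — 2 (Bob): all of {5, 9} already in.
A4: add {3} — 3 (Bob): all of {2, 7} already in.
A5 = A4; e.g. 1 (Bob) can still go to 4. Fixed point.
Alice's winning region = {2, 3, 5, 6, 7, 8, 9}.

2, 3, 5, 6, 7, 8, 9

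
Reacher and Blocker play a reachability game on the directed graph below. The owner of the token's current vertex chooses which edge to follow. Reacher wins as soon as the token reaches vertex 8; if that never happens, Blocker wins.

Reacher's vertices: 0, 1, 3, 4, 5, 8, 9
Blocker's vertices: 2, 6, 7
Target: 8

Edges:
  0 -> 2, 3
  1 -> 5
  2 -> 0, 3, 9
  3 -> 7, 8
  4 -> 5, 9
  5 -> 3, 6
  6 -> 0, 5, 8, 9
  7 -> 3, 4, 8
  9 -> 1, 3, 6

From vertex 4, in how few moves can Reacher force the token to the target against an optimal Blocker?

A0 = {8}
A1: add {3} — 3 (Reacher) has 3→8.
A2: add {0, 5, 9} — 0 (Reacher) has 0→3; 5 (Reacher) has 5→3; 9 (Reacher) has 9→3.
A3: add {1, 2, 4, 6} — 1 (Reacher) has 1→5; 2 (Blocker): all of {0, 3, 9} already in; 4 (Reacher) has 4→5; 6 (Blocker): all of {0, 5, 8, 9} already in.
4 enters the attractor at level 3, so Reacher can force the target in 3 moves from there.

3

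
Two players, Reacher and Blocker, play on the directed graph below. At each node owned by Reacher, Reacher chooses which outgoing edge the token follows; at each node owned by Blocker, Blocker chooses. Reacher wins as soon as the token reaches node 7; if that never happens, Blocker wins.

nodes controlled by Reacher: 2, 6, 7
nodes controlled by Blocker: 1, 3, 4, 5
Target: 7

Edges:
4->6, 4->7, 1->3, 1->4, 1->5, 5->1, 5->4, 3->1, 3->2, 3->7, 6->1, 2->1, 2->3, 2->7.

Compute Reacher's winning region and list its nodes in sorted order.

A0 = {7}
A1: add {2} — 2 (Reacher) has 2→7.
A2 = A1; e.g. 1 (Blocker) can still go to 3. Fixed point.
Reacher's winning region = {2, 7}.

2, 7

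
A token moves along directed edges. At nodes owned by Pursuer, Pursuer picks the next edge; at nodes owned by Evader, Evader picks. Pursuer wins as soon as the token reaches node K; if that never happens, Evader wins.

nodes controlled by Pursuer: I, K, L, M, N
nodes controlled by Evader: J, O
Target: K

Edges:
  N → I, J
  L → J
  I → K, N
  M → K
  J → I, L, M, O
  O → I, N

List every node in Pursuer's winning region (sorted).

A0 = {K}
A1: add {I, M} — I (Pursuer) has I→K; M (Pursuer) has M→K.
A2: add {N} — N (Pursuer) has N→I.
A3: add {O} — O (Evader): all of {I, N} already in.
A4 = A3; e.g. J (Evader) can still go to L. Fixed point.
Pursuer's winning region = {I, K, M, N, O}.

I, K, M, N, O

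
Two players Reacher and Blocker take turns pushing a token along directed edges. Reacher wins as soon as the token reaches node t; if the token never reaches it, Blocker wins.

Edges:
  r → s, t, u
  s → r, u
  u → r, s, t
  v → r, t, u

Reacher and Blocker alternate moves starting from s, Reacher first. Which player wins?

Track states (vertex, player-to-move).
A0 = {(t,Reacher), (t,Blocker)}
A1: add {(r,Reacher), (u,Reacher), (v,Reacher)}.
A2: add {(s,Blocker), (v,Blocker)}.
A3 = A2; e.g. (r,Blocker) stays out. (s,Reacher) never enters ⇒ Blocker avoids the target.

Blocker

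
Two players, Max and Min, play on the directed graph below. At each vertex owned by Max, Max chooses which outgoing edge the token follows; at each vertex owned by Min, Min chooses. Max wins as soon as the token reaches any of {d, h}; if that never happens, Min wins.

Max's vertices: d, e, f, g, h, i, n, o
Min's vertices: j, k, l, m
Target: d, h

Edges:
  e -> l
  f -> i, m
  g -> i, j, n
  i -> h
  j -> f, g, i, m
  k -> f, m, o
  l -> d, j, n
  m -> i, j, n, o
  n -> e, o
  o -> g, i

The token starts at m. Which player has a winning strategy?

Min

A0 = {d, h}
A1: add {i} — i (Max) has i→h.
A2: add {f, g, o} — f (Max) has f→i; g (Max) has g→i; o (Max) has o→i.
A3: add {n} — n (Max) has n→o.
A4 = A3; e.g. e (Max) has no edge into A3. Fixed point.
m never enters the attractor, so Min can avoid the target forever.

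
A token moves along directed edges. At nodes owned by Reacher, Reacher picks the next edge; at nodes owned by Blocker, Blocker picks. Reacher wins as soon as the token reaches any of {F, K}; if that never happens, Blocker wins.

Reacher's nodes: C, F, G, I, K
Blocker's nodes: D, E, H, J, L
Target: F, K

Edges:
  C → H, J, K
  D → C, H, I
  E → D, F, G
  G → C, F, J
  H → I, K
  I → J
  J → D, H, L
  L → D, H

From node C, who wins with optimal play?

A0 = {F, K}
A1: add {C, G} — C (Reacher) has C→K; G (Reacher) has G→F.
A2 = A1; e.g. D (Blocker) can still go to H. Fixed point.
C ∈ A1, so Reacher can force the target.

Reacher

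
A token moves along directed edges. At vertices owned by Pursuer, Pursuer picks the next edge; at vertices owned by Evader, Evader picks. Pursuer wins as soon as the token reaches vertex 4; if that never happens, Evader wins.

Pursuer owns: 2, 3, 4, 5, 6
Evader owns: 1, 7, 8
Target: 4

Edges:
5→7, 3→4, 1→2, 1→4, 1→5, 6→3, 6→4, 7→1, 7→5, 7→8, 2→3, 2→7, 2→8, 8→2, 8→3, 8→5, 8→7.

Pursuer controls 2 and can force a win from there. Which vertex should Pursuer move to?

A0 = {4}
A1: add {3, 6} — 3 (Pursuer) has 3→4; 6 (Pursuer) has 6→4.
A2: add {2} — 2 (Pursuer) has 2→3.
A3 = A2; e.g. 1 (Evader) can still go to 5. Fixed point.
From 2, successor 3 is in the attractor (rank 1); the other successors 7, 8 are not.

3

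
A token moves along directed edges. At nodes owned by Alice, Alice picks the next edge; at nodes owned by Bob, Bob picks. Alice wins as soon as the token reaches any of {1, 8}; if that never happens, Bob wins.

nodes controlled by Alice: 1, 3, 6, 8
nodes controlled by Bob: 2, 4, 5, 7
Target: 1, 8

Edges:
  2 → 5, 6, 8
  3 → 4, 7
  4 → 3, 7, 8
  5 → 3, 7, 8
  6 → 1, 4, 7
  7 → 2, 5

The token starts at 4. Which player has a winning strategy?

A0 = {1, 8}
A1: add {6} — 6 (Alice) has 6→1.
A2 = A1; e.g. 2 (Bob) can still go to 5. Fixed point.
4 never enters the attractor, so Bob can avoid the target forever.

Bob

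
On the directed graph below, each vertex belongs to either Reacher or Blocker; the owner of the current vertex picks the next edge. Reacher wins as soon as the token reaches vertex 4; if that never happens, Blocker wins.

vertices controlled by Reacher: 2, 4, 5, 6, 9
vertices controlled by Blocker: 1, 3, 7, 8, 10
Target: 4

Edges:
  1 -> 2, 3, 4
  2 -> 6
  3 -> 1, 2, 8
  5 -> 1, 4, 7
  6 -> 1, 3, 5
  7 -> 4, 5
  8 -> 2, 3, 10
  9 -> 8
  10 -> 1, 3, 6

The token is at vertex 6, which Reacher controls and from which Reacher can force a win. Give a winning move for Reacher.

5

A0 = {4}
A1: add {5} — 5 (Reacher) has 5→4.
A2: add {6, 7} — 6 (Reacher) has 6→5; 7 (Blocker): all of {4, 5} already in.
A3: add {2} — 2 (Reacher) has 2→6.
A4 = A3; e.g. 1 (Blocker) can still go to 3. Fixed point.
From 6, successor 5 is in the attractor (rank 1); the other successors 1, 3 are not.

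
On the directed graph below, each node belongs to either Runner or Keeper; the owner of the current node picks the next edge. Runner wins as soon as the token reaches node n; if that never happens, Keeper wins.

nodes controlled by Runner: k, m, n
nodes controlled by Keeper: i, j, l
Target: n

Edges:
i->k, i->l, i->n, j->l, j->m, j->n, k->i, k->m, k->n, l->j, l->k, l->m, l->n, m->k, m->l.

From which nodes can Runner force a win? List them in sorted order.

k, m, n

A0 = {n}
A1: add {k} — k (Runner) has k→n.
A2: add {m} — m (Runner) has m→k.
A3 = A2; e.g. i (Keeper) can still go to l. Fixed point.
Runner's winning region = {k, m, n}.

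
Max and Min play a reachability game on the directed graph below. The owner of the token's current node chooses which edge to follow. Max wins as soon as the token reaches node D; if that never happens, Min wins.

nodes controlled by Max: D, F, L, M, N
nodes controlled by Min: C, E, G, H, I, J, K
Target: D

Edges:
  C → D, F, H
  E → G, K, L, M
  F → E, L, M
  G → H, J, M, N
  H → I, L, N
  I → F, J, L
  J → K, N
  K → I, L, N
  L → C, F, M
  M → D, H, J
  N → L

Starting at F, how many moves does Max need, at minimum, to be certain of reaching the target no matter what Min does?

A0 = {D}
A1: add {M} — M (Max) has M→D.
A2: add {F, L} — F (Max) has F→M; L (Max) has L→M.
F enters the attractor at level 2, so Max can force the target in 2 moves from there.

2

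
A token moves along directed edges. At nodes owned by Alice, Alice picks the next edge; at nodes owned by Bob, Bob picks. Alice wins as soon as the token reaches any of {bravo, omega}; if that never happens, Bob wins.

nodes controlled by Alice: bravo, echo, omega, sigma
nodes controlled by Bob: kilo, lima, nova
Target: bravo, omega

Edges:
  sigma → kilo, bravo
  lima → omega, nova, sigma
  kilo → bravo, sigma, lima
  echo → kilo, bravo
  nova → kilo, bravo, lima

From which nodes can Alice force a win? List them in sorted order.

A0 = {bravo, omega}
A1: add {echo, sigma} — sigma (Alice) has sigma→bravo; echo (Alice) has echo→bravo.
A2 = A1; e.g. kilo (Bob) can still go to lima. Fixed point.
Alice's winning region = {bravo, echo, omega, sigma}.

bravo, echo, omega, sigma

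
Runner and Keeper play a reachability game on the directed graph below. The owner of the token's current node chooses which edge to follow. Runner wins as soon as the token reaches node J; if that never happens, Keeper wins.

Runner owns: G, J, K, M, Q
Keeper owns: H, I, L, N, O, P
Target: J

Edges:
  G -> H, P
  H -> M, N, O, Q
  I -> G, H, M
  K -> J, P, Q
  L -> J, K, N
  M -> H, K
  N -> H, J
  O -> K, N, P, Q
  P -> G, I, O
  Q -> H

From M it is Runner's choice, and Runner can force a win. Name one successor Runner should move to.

A0 = {J}
A1: add {K} — K (Runner) has K→J.
A2: add {M} — M (Runner) has M→K.
A3 = A2; e.g. G (Runner) has no edge into A2. Fixed point.
From M, successor K is in the attractor (rank 1); the other successor H is not.

K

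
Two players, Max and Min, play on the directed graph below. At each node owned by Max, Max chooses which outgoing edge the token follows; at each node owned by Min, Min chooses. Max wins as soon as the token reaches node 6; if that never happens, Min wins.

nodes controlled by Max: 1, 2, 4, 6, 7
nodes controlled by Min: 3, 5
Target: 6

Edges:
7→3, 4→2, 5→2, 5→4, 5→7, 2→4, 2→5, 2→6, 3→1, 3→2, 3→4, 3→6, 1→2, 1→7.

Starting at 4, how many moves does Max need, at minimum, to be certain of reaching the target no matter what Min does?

A0 = {6}
A1: add {2} — 2 (Max) has 2→6.
A2: add {1, 4} — 1 (Max) has 1→2; 4 (Max) has 4→2.
4 enters the attractor at level 2, so Max can force the target in 2 moves from there.

2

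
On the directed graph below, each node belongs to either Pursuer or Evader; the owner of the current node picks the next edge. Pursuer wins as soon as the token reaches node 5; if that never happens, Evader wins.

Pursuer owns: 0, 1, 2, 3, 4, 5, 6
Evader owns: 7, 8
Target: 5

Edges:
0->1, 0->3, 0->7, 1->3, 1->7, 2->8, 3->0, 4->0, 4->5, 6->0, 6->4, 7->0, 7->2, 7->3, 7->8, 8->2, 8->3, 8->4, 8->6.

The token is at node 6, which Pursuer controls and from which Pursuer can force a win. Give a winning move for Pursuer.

4

A0 = {5}
A1: add {4} — 4 (Pursuer) has 4→5.
A2: add {6} — 6 (Pursuer) has 6→4.
A3 = A2; e.g. 0 (Pursuer) has no edge into A2. Fixed point.
From 6, successor 4 is in the attractor (rank 1); the other successor 0 is not.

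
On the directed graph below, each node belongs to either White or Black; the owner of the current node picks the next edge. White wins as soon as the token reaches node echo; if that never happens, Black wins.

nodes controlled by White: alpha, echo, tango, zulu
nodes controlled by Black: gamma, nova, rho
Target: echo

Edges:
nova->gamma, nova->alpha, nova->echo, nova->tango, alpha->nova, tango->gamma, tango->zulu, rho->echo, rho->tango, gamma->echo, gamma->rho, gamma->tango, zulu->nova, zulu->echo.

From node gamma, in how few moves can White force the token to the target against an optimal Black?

A0 = {echo}
A1: add {zulu} — zulu (White) has zulu→echo.
A2: add {tango} — tango (White) has tango→zulu.
A3: add {rho} — rho (Black): all of {echo, tango} already in.
A4: add {gamma} — gamma (Black): all of {echo, rho, tango} already in.
A5 = A4; e.g. nova (Black) can still go to alpha. Fixed point.
gamma enters the attractor at level 4, so White can force the target in 4 moves from there.

4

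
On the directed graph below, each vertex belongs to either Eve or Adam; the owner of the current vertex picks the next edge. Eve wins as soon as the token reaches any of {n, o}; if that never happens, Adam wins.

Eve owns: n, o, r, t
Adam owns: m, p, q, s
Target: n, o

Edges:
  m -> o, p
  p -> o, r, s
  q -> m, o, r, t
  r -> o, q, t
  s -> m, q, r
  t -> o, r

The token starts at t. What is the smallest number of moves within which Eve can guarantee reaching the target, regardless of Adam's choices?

A0 = {n, o}
A1: add {r, t} — r (Eve) has r→o; t (Eve) has t→o.
A2 = A1; e.g. m (Adam) can still go to p. Fixed point.
t enters the attractor at level 1, so Eve can force the target in 1 move from there.

1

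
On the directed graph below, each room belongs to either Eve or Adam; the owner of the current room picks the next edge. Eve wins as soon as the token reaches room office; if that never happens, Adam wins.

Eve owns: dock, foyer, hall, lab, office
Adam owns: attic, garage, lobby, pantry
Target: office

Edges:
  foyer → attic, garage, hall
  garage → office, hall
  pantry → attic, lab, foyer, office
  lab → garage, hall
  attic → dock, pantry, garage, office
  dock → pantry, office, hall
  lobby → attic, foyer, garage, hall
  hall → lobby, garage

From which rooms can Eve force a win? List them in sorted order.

dock, office

A0 = {office}
A1: add {dock} — dock (Eve) has dock→office.
A2 = A1; e.g. attic (Adam) can still go to pantry. Fixed point.
Eve's winning region = {dock, office}.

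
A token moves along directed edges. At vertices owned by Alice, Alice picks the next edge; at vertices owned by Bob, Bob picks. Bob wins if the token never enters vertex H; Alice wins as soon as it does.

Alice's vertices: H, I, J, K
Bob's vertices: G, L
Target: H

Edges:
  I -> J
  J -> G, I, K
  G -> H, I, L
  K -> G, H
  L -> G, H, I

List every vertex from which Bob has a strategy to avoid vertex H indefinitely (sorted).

G, L

A0 = {H}
A1: add {K} — K (Alice) has K→H.
A2: add {J} — J (Alice) has J→K.
A3: add {I} — I (Alice) has I→J.
A4 = A3; e.g. G (Bob) can still go to L. Fixed point.
Alice's attractor = {H, I, J, K}; Bob avoids the target exactly from the complement.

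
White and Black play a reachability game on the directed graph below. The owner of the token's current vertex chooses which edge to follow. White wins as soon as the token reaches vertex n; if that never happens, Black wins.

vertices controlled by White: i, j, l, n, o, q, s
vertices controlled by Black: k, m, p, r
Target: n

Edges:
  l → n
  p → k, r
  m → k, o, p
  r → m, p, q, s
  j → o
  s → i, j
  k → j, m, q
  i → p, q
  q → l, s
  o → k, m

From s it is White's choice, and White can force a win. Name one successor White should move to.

A0 = {n}
A1: add {l} — l (White) has l→n.
A2: add {q} — q (White) has q→l.
A3: add {i} — i (White) has i→q.
A4: add {s} — s (White) has s→i.
A5 = A4; e.g. j (White) has no edge into A4. Fixed point.
From s, successor i is in the attractor (rank 3); the other successor j is not.

i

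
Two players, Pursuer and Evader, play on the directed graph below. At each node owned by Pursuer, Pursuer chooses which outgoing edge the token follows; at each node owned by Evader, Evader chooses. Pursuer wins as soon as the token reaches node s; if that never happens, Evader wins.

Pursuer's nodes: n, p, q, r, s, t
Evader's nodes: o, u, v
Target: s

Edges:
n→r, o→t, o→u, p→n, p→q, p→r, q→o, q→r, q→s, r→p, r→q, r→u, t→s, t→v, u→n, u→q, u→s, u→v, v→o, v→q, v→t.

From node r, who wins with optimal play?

Pursuer

A0 = {s}
A1: add {q, t} — q (Pursuer) has q→s; t (Pursuer) has t→s.
A2: add {p, r} — p (Pursuer) has p→q; r (Pursuer) has r→q.
r ∈ A2, so Pursuer can force the target.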